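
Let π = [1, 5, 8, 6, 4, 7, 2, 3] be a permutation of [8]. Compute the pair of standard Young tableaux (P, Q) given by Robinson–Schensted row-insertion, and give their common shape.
P = [1, 2, 3, 7] / [4, 6] / [5] / [8];  Q = [1, 2, 3, 6] / [4, 8] / [5] / [7];  common shape = (4, 2, 1, 1)

Row-insert the values π_1, π_2, … into P one at a time, bumping the leftmost entry strictly greater than the inserted value down to the next row. The recording tableau Q records, in position (i, j), the step at which that cell was added to P.
  Insert 1 (step 1): P = [1];  Q = [1]
  Insert 5 (step 2): P = [1, 5];  Q = [1, 2]
  Insert 8 (step 3): P = [1, 5, 8];  Q = [1, 2, 3]
  Insert 6 (step 4): P = [1, 5, 6] / [8];  Q = [1, 2, 3] / [4]
  Insert 4 (step 5): P = [1, 4, 6] / [5] / [8];  Q = [1, 2, 3] / [4] / [5]
  Insert 7 (step 6): P = [1, 4, 6, 7] / [5] / [8];  Q = [1, 2, 3, 6] / [4] / [5]
  Insert 2 (step 7): P = [1, 2, 6, 7] / [4] / [5] / [8];  Q = [1, 2, 3, 6] / [4] / [5] / [7]
  Insert 3 (step 8): P = [1, 2, 3, 7] / [4, 6] / [5] / [8];  Q = [1, 2, 3, 6] / [4, 8] / [5] / [7]
Final shape: (4, 2, 1, 1).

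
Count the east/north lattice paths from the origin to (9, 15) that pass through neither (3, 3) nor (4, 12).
Number of paths = 845504

Inclusion–exclusion. Total paths: C(24, 9) = 1307504. Through P₁: C(6, 3)·C(18, 6) = 371280. Through P₂: C(16, 4)·C(8, 5) = 101920. Since P₁ is strictly southwest of P₂, a monotone path through both must visit P₁ then P₂; paths through both = C(6, 3)·C(10, 1)·C(8, 5) = 11200. Avoid both = 1307504 − 371280 − 101920 + 11200 = 845504.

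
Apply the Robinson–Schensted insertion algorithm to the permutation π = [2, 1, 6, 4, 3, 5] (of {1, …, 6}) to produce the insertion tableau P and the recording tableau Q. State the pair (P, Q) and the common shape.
P = [1, 3, 5] / [2, 4] / [6];  Q = [1, 3, 6] / [2, 4] / [5];  common shape = (3, 2, 1)

Row-insert the values π_1, π_2, … into P one at a time, bumping the leftmost entry strictly greater than the inserted value down to the next row. The recording tableau Q records, in position (i, j), the step at which that cell was added to P.
  Insert 2 (step 1): P = [2];  Q = [1]
  Insert 1 (step 2): P = [1] / [2];  Q = [1] / [2]
  Insert 6 (step 3): P = [1, 6] / [2];  Q = [1, 3] / [2]
  Insert 4 (step 4): P = [1, 4] / [2, 6];  Q = [1, 3] / [2, 4]
  Insert 3 (step 5): P = [1, 3] / [2, 4] / [6];  Q = [1, 3] / [2, 4] / [5]
  Insert 5 (step 6): P = [1, 3, 5] / [2, 4] / [6];  Q = [1, 3, 6] / [2, 4] / [5]
Final shape: (3, 2, 1).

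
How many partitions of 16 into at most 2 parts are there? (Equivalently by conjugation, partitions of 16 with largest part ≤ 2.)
p(16, parts ≤ 2) = 9

Partitions of 16 with all parts ≤ 2: 2+2+2+2+2+2+2+2, 2+2+2+2+2+2+2+1+1, 2+2+2+2+2+2+1+1+1+1, 2+2+2+2+2+1+1+1+1+1+1, 2+2+2+2+1+1+1+1+1+1+1+1, 2+2+2+1+1+1+1+1+1+1+1+1+1, 2+2+1+1+1+1+1+1+1+1+1+1+1+1, 2+1+1+1+1+1+1+1+1+1+1+1+1+1+1, 1+1+1+1+1+1+1+1+1+1+1+1+1+1+1+1. Count = 9.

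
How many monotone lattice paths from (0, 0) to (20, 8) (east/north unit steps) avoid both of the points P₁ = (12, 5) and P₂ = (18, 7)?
Number of paths = 1164777

Inclusion–exclusion. Total paths: C(28, 20) = 3108105. Through P₁: C(17, 12)·C(11, 8) = 1021020. Through P₂: C(25, 18)·C(3, 2) = 1442100. Since P₁ is strictly southwest of P₂, a monotone path through both must visit P₁ then P₂; paths through both = C(17, 12)·C(8, 6)·C(3, 2) = 519792. Avoid both = 3108105 − 1021020 − 1442100 + 519792 = 1164777.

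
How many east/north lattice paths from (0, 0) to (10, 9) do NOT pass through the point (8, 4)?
Number of paths = 81983

Total paths from (0, 0) to (10, 9): C(19, 10) = 92378. Paths through (8, 4): (paths (0, 0) → (8, 4)) × (paths (8, 4) → (10, 9)) = C(12, 8) · C(7, 2) = 495 · 21 = 10395. Avoidance count = 92378 − 10395 = 81983.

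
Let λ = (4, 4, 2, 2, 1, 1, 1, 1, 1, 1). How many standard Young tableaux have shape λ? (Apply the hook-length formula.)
# SYT of shape (4, 4, 2, 2, 1, 1, 1, 1, 1, 1) = 1099560

Hook-length formula: f^λ = n! / Π hook(c), product over all cells c of the Young diagram. For λ = (4, 4, 2, 2, 1, 1, 1, 1, 1, 1), n = 18 boxes. Hook lengths by row (left-to-right, top-to-bottom): [13, 6, 3, 2]; [12, 5, 2, 1]; [9, 2]; [8, 1]; [6]; [5]; [4]; [3]; [2]; [1]. Product of hooks = 5822668800. So f^λ = 18! / 5822668800 = 6402373705728000 / 5822668800 = 1099560.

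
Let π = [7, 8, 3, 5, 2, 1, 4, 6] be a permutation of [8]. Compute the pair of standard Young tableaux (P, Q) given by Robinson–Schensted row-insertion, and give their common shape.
P = [1, 4, 6] / [2, 5] / [3, 8] / [7];  Q = [1, 2, 8] / [3, 4] / [5, 7] / [6];  common shape = (3, 2, 2, 1)

Row-insert the values π_1, π_2, … into P one at a time, bumping the leftmost entry strictly greater than the inserted value down to the next row. The recording tableau Q records, in position (i, j), the step at which that cell was added to P.
  Insert 7 (step 1): P = [7];  Q = [1]
  Insert 8 (step 2): P = [7, 8];  Q = [1, 2]
  Insert 3 (step 3): P = [3, 8] / [7];  Q = [1, 2] / [3]
  Insert 5 (step 4): P = [3, 5] / [7, 8];  Q = [1, 2] / [3, 4]
  Insert 2 (step 5): P = [2, 5] / [3, 8] / [7];  Q = [1, 2] / [3, 4] / [5]
  Insert 1 (step 6): P = [1, 5] / [2, 8] / [3] / [7];  Q = [1, 2] / [3, 4] / [5] / [6]
  Insert 4 (step 7): P = [1, 4] / [2, 5] / [3, 8] / [7];  Q = [1, 2] / [3, 4] / [5, 7] / [6]
  Insert 6 (step 8): P = [1, 4, 6] / [2, 5] / [3, 8] / [7];  Q = [1, 2, 8] / [3, 4] / [5, 7] / [6]
Final shape: (3, 2, 2, 1).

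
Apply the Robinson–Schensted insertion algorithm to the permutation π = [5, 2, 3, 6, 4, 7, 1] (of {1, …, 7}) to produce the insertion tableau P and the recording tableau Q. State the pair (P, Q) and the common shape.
P = [1, 3, 4, 7] / [2, 6] / [5];  Q = [1, 3, 4, 6] / [2, 5] / [7];  common shape = (4, 2, 1)

Row-insert the values π_1, π_2, … into P one at a time, bumping the leftmost entry strictly greater than the inserted value down to the next row. The recording tableau Q records, in position (i, j), the step at which that cell was added to P.
  Insert 5 (step 1): P = [5];  Q = [1]
  Insert 2 (step 2): P = [2] / [5];  Q = [1] / [2]
  Insert 3 (step 3): P = [2, 3] / [5];  Q = [1, 3] / [2]
  Insert 6 (step 4): P = [2, 3, 6] / [5];  Q = [1, 3, 4] / [2]
  Insert 4 (step 5): P = [2, 3, 4] / [5, 6];  Q = [1, 3, 4] / [2, 5]
  Insert 7 (step 6): P = [2, 3, 4, 7] / [5, 6];  Q = [1, 3, 4, 6] / [2, 5]
  Insert 1 (step 7): P = [1, 3, 4, 7] / [2, 6] / [5];  Q = [1, 3, 4, 6] / [2, 5] / [7]
Final shape: (4, 2, 1).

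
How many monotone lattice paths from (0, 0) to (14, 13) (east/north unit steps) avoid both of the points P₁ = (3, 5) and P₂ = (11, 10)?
Number of paths = 10212828

Inclusion–exclusion. Total paths: C(27, 14) = 20058300. Through P₁: C(8, 3)·C(19, 11) = 4232592. Through P₂: C(21, 11)·C(6, 3) = 7054320. Since P₁ is strictly southwest of P₂, a monotone path through both must visit P₁ then P₂; paths through both = C(8, 3)·C(13, 8)·C(6, 3) = 1441440. Avoid both = 20058300 − 4232592 − 7054320 + 1441440 = 10212828.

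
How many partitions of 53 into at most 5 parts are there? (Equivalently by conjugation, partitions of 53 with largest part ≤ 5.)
p(53, parts ≤ 5) = 4616

Use the recurrence p(n, m) = p(n, m−1) + p(n−m, m): either the largest part is < m (count p(n, m−1)) or the largest part is exactly m (remove one copy of m, count p(n−m, m)). With p(0, ·) = 1 this gives p(53, parts ≤ 5) = 4616. (By conjugating Young diagrams, this also counts partitions of 53 into at most 5 parts.)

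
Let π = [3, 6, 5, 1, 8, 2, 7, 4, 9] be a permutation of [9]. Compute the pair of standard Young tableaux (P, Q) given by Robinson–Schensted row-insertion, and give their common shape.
P = [1, 2, 4, 9] / [3, 5, 7] / [6, 8];  Q = [1, 2, 5, 9] / [3, 6, 7] / [4, 8];  common shape = (4, 3, 2)

Row-insert the values π_1, π_2, … into P one at a time, bumping the leftmost entry strictly greater than the inserted value down to the next row. The recording tableau Q records, in position (i, j), the step at which that cell was added to P.
  Insert 3 (step 1): P = [3];  Q = [1]
  Insert 6 (step 2): P = [3, 6];  Q = [1, 2]
  Insert 5 (step 3): P = [3, 5] / [6];  Q = [1, 2] / [3]
  Insert 1 (step 4): P = [1, 5] / [3] / [6];  Q = [1, 2] / [3] / [4]
  Insert 8 (step 5): P = [1, 5, 8] / [3] / [6];  Q = [1, 2, 5] / [3] / [4]
  Insert 2 (step 6): P = [1, 2, 8] / [3, 5] / [6];  Q = [1, 2, 5] / [3, 6] / [4]
  Insert 7 (step 7): P = [1, 2, 7] / [3, 5, 8] / [6];  Q = [1, 2, 5] / [3, 6, 7] / [4]
  Insert 4 (step 8): P = [1, 2, 4] / [3, 5, 7] / [6, 8];  Q = [1, 2, 5] / [3, 6, 7] / [4, 8]
  Insert 9 (step 9): P = [1, 2, 4, 9] / [3, 5, 7] / [6, 8];  Q = [1, 2, 5, 9] / [3, 6, 7] / [4, 8]
Final shape: (4, 3, 2).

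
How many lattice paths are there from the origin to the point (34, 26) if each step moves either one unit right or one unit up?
Number of paths = 69886166503903470

A monotone lattice path from (0, 0) to (34, 26) consists of 34 east steps and 26 north steps in some order, so it is determined by which 34 of the 60 steps are east. The count is C(60, 34) = 69886166503903470.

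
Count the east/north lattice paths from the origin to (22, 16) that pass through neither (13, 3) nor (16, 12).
Number of paths = 15598722680

Inclusion–exclusion. Total paths: C(38, 22) = 22239974430. Through P₁: C(16, 13)·C(22, 9) = 278555200. Through P₂: C(28, 16)·C(10, 6) = 6388568550. Since P₁ is strictly southwest of P₂, a monotone path through both must visit P₁ then P₂; paths through both = C(16, 13)·C(12, 3)·C(10, 6) = 25872000. Avoid both = 22239974430 − 278555200 − 6388568550 + 25872000 = 15598722680.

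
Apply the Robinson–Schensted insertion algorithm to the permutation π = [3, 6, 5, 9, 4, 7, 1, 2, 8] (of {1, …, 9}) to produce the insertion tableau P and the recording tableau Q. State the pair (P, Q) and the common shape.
P = [1, 2, 7, 8] / [3, 4] / [5, 9] / [6];  Q = [1, 2, 4, 9] / [3, 6] / [5, 8] / [7];  common shape = (4, 2, 2, 1)

Row-insert the values π_1, π_2, … into P one at a time, bumping the leftmost entry strictly greater than the inserted value down to the next row. The recording tableau Q records, in position (i, j), the step at which that cell was added to P.
  Insert 3 (step 1): P = [3];  Q = [1]
  Insert 6 (step 2): P = [3, 6];  Q = [1, 2]
  Insert 5 (step 3): P = [3, 5] / [6];  Q = [1, 2] / [3]
  Insert 9 (step 4): P = [3, 5, 9] / [6];  Q = [1, 2, 4] / [3]
  Insert 4 (step 5): P = [3, 4, 9] / [5] / [6];  Q = [1, 2, 4] / [3] / [5]
  Insert 7 (step 6): P = [3, 4, 7] / [5, 9] / [6];  Q = [1, 2, 4] / [3, 6] / [5]
  Insert 1 (step 7): P = [1, 4, 7] / [3, 9] / [5] / [6];  Q = [1, 2, 4] / [3, 6] / [5] / [7]
  Insert 2 (step 8): P = [1, 2, 7] / [3, 4] / [5, 9] / [6];  Q = [1, 2, 4] / [3, 6] / [5, 8] / [7]
  Insert 8 (step 9): P = [1, 2, 7, 8] / [3, 4] / [5, 9] / [6];  Q = [1, 2, 4, 9] / [3, 6] / [5, 8] / [7]
Final shape: (4, 2, 2, 1).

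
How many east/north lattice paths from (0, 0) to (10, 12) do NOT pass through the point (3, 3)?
Number of paths = 417846

Total paths from (0, 0) to (10, 12): C(22, 10) = 646646. Paths through (3, 3): (paths (0, 0) → (3, 3)) × (paths (3, 3) → (10, 12)) = C(6, 3) · C(16, 7) = 20 · 11440 = 228800. Avoidance count = 646646 − 228800 = 417846.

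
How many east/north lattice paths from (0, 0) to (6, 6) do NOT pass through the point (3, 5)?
Number of paths = 700

Total paths from (0, 0) to (6, 6): C(12, 6) = 924. Paths through (3, 5): (paths (0, 0) → (3, 5)) × (paths (3, 5) → (6, 6)) = C(8, 3) · C(4, 3) = 56 · 4 = 224. Avoidance count = 924 − 224 = 700.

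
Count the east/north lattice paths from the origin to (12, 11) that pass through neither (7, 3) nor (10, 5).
Number of paths = 1147154

Inclusion–exclusion. Total paths: C(23, 12) = 1352078. Through P₁: C(10, 7)·C(13, 5) = 154440. Through P₂: C(15, 10)·C(8, 2) = 84084. Since P₁ is strictly southwest of P₂, a monotone path through both must visit P₁ then P₂; paths through both = C(10, 7)·C(5, 3)·C(8, 2) = 33600. Avoid both = 1352078 − 154440 − 84084 + 33600 = 1147154.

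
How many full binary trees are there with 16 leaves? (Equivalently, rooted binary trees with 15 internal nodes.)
C_15 = 9694845

These full binary trees are counted by the Catalan number C_n = (1/(n + 1)) · C(2n, n). For n = 15: C_15 = (1/16) · C(30, 15) = 155117520/16 = 9694845.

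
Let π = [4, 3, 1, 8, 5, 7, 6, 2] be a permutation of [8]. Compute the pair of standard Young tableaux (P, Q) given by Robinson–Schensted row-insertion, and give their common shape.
P = [1, 2, 6] / [3, 5] / [4, 7] / [8];  Q = [1, 4, 6] / [2, 5] / [3, 7] / [8];  common shape = (3, 2, 2, 1)

Row-insert the values π_1, π_2, … into P one at a time, bumping the leftmost entry strictly greater than the inserted value down to the next row. The recording tableau Q records, in position (i, j), the step at which that cell was added to P.
  Insert 4 (step 1): P = [4];  Q = [1]
  Insert 3 (step 2): P = [3] / [4];  Q = [1] / [2]
  Insert 1 (step 3): P = [1] / [3] / [4];  Q = [1] / [2] / [3]
  Insert 8 (step 4): P = [1, 8] / [3] / [4];  Q = [1, 4] / [2] / [3]
  Insert 5 (step 5): P = [1, 5] / [3, 8] / [4];  Q = [1, 4] / [2, 5] / [3]
  Insert 7 (step 6): P = [1, 5, 7] / [3, 8] / [4];  Q = [1, 4, 6] / [2, 5] / [3]
  Insert 6 (step 7): P = [1, 5, 6] / [3, 7] / [4, 8];  Q = [1, 4, 6] / [2, 5] / [3, 7]
  Insert 2 (step 8): P = [1, 2, 6] / [3, 5] / [4, 7] / [8];  Q = [1, 4, 6] / [2, 5] / [3, 7] / [8]
Final shape: (3, 2, 2, 1).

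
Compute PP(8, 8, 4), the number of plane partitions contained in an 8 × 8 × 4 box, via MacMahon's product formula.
PP(8, 8, 4) = 15484613937936

Evaluate the triple product over i = 1..8, j = 1..8, k = 1..4. The factors are (2/1) · (3/2) · (4/3) · (5/4) · (3/2) · (4/3) · (5/4) · (6/5) · … (256 factors total). The numerators and denominators telescope so the product is an integer; carrying out the multiplication exactly gives PP(8, 8, 4) = 15484613937936.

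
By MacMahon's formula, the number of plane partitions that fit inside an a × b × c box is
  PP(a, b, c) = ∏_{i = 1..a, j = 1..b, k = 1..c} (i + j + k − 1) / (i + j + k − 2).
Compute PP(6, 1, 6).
PP(6, 1, 6) = 924

Evaluate the triple product over i = 1..6, j = 1..1, k = 1..6. The factors are (2/1) · (3/2) · (4/3) · (5/4) · (6/5) · (7/6) · (3/2) · (4/3) · … (36 factors total). The numerators and denominators telescope so the product is an integer; carrying out the multiplication exactly gives PP(6, 1, 6) = 924.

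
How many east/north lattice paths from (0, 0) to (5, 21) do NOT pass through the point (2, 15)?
Number of paths = 54356

Total paths from (0, 0) to (5, 21): C(26, 5) = 65780. Paths through (2, 15): (paths (0, 0) → (2, 15)) × (paths (2, 15) → (5, 21)) = C(17, 2) · C(9, 3) = 136 · 84 = 11424. Avoidance count = 65780 − 11424 = 54356.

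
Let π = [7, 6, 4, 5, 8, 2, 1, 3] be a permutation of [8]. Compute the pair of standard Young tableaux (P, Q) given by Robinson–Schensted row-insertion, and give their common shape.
P = [1, 3, 8] / [2, 5] / [4] / [6] / [7];  Q = [1, 4, 5] / [2, 8] / [3] / [6] / [7];  common shape = (3, 2, 1, 1, 1)

Row-insert the values π_1, π_2, … into P one at a time, bumping the leftmost entry strictly greater than the inserted value down to the next row. The recording tableau Q records, in position (i, j), the step at which that cell was added to P.
  Insert 7 (step 1): P = [7];  Q = [1]
  Insert 6 (step 2): P = [6] / [7];  Q = [1] / [2]
  Insert 4 (step 3): P = [4] / [6] / [7];  Q = [1] / [2] / [3]
  Insert 5 (step 4): P = [4, 5] / [6] / [7];  Q = [1, 4] / [2] / [3]
  Insert 8 (step 5): P = [4, 5, 8] / [6] / [7];  Q = [1, 4, 5] / [2] / [3]
  Insert 2 (step 6): P = [2, 5, 8] / [4] / [6] / [7];  Q = [1, 4, 5] / [2] / [3] / [6]
  Insert 1 (step 7): P = [1, 5, 8] / [2] / [4] / [6] / [7];  Q = [1, 4, 5] / [2] / [3] / [6] / [7]
  Insert 3 (step 8): P = [1, 3, 8] / [2, 5] / [4] / [6] / [7];  Q = [1, 4, 5] / [2, 8] / [3] / [6] / [7]
Final shape: (3, 2, 1, 1, 1).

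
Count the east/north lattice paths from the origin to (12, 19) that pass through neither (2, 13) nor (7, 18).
Number of paths = 137554245

Inclusion–exclusion. Total paths: C(31, 12) = 141120525. Through P₁: C(15, 2)·C(16, 10) = 840840. Through P₂: C(25, 7)·C(6, 5) = 2884200. Since P₁ is strictly southwest of P₂, a monotone path through both must visit P₁ then P₂; paths through both = C(15, 2)·C(10, 5)·C(6, 5) = 158760. Avoid both = 141120525 − 840840 − 2884200 + 158760 = 137554245.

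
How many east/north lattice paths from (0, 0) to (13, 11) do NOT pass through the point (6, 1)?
Number of paths = 2360008

Total paths from (0, 0) to (13, 11): C(24, 13) = 2496144. Paths through (6, 1): (paths (0, 0) → (6, 1)) × (paths (6, 1) → (13, 11)) = C(7, 6) · C(17, 7) = 7 · 19448 = 136136. Avoidance count = 2496144 − 136136 = 2360008.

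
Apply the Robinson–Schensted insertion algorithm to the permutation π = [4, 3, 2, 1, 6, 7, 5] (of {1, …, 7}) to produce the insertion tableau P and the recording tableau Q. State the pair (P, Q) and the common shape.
P = [1, 5, 7] / [2, 6] / [3] / [4];  Q = [1, 5, 6] / [2, 7] / [3] / [4];  common shape = (3, 2, 1, 1)

Row-insert the values π_1, π_2, … into P one at a time, bumping the leftmost entry strictly greater than the inserted value down to the next row. The recording tableau Q records, in position (i, j), the step at which that cell was added to P.
  Insert 4 (step 1): P = [4];  Q = [1]
  Insert 3 (step 2): P = [3] / [4];  Q = [1] / [2]
  Insert 2 (step 3): P = [2] / [3] / [4];  Q = [1] / [2] / [3]
  Insert 1 (step 4): P = [1] / [2] / [3] / [4];  Q = [1] / [2] / [3] / [4]
  Insert 6 (step 5): P = [1, 6] / [2] / [3] / [4];  Q = [1, 5] / [2] / [3] / [4]
  Insert 7 (step 6): P = [1, 6, 7] / [2] / [3] / [4];  Q = [1, 5, 6] / [2] / [3] / [4]
  Insert 5 (step 7): P = [1, 5, 7] / [2, 6] / [3] / [4];  Q = [1, 5, 6] / [2, 7] / [3] / [4]
Final shape: (3, 2, 1, 1).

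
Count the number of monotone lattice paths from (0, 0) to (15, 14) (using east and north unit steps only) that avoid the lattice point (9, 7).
Number of paths = 57927720

Total paths from (0, 0) to (15, 14): C(29, 15) = 77558760. Paths through (9, 7): (paths (0, 0) → (9, 7)) × (paths (9, 7) → (15, 14)) = C(16, 9) · C(13, 6) = 11440 · 1716 = 19631040. Avoidance count = 77558760 − 19631040 = 57927720.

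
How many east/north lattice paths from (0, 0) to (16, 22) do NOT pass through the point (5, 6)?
Number of paths = 16216466940

Total paths from (0, 0) to (16, 22): C(38, 16) = 22239974430. Paths through (5, 6): (paths (0, 0) → (5, 6)) × (paths (5, 6) → (16, 22)) = C(11, 5) · C(27, 11) = 462 · 13037895 = 6023507490. Avoidance count = 22239974430 − 6023507490 = 16216466940.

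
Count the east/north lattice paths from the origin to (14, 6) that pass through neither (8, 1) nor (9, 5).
Number of paths = 22860

Inclusion–exclusion. Total paths: C(20, 14) = 38760. Through P₁: C(9, 8)·C(11, 6) = 4158. Through P₂: C(14, 9)·C(6, 5) = 12012. Since P₁ is strictly southwest of P₂, a monotone path through both must visit P₁ then P₂; paths through both = C(9, 8)·C(5, 1)·C(6, 5) = 270. Avoid both = 38760 − 4158 − 12012 + 270 = 22860.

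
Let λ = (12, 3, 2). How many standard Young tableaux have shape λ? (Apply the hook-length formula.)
# SYT of shape (12, 3, 2) = 20400

Hook-length formula: f^λ = n! / Π hook(c), product over all cells c of the Young diagram. For λ = (12, 3, 2), n = 17 boxes. Hook lengths by row (left-to-right, top-to-bottom): [14, 13, 11, 9, 8, 7, 6, 5, 4, 3, 2, 1]; [4, 3, 1]; [2, 1]. Product of hooks = 17435658240. So f^λ = 17! / 17435658240 = 355687428096000 / 17435658240 = 20400.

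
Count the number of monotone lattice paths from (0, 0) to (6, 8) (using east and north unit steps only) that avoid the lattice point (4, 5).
Number of paths = 1743

Total paths from (0, 0) to (6, 8): C(14, 6) = 3003. Paths through (4, 5): (paths (0, 0) → (4, 5)) × (paths (4, 5) → (6, 8)) = C(9, 4) · C(5, 2) = 126 · 10 = 1260. Avoidance count = 3003 − 1260 = 1743.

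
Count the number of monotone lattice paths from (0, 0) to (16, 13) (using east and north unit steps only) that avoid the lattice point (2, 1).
Number of paths = 38890815

Total paths from (0, 0) to (16, 13): C(29, 16) = 67863915. Paths through (2, 1): (paths (0, 0) → (2, 1)) × (paths (2, 1) → (16, 13)) = C(3, 2) · C(26, 14) = 3 · 9657700 = 28973100. Avoidance count = 67863915 − 28973100 = 38890815.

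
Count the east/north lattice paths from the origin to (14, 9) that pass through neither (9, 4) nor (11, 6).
Number of paths = 475290

Inclusion–exclusion. Total paths: C(23, 14) = 817190. Through P₁: C(13, 9)·C(10, 5) = 180180. Through P₂: C(17, 11)·C(6, 3) = 247520. Since P₁ is strictly southwest of P₂, a monotone path through both must visit P₁ then P₂; paths through both = C(13, 9)·C(4, 2)·C(6, 3) = 85800. Avoid both = 817190 − 180180 − 247520 + 85800 = 475290.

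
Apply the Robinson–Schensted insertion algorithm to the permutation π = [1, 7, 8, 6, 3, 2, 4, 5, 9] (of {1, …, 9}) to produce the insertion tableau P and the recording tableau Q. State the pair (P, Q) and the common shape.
P = [1, 2, 4, 5, 9] / [3, 8] / [6] / [7];  Q = [1, 2, 3, 8, 9] / [4, 7] / [5] / [6];  common shape = (5, 2, 1, 1)

Row-insert the values π_1, π_2, … into P one at a time, bumping the leftmost entry strictly greater than the inserted value down to the next row. The recording tableau Q records, in position (i, j), the step at which that cell was added to P.
  Insert 1 (step 1): P = [1];  Q = [1]
  Insert 7 (step 2): P = [1, 7];  Q = [1, 2]
  Insert 8 (step 3): P = [1, 7, 8];  Q = [1, 2, 3]
  Insert 6 (step 4): P = [1, 6, 8] / [7];  Q = [1, 2, 3] / [4]
  Insert 3 (step 5): P = [1, 3, 8] / [6] / [7];  Q = [1, 2, 3] / [4] / [5]
  Insert 2 (step 6): P = [1, 2, 8] / [3] / [6] / [7];  Q = [1, 2, 3] / [4] / [5] / [6]
  Insert 4 (step 7): P = [1, 2, 4] / [3, 8] / [6] / [7];  Q = [1, 2, 3] / [4, 7] / [5] / [6]
  Insert 5 (step 8): P = [1, 2, 4, 5] / [3, 8] / [6] / [7];  Q = [1, 2, 3, 8] / [4, 7] / [5] / [6]
  Insert 9 (step 9): P = [1, 2, 4, 5, 9] / [3, 8] / [6] / [7];  Q = [1, 2, 3, 8, 9] / [4, 7] / [5] / [6]
Final shape: (5, 2, 1, 1).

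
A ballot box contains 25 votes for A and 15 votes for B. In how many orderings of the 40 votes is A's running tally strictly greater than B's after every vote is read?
Strict-lead orderings = 10056336264

Total orderings of the 40 votes with 25 for A: C(40, 25) = 40225345056. By the Bertrand ballot formula (Cycle Lemma / reflection principle), the number of orderings in which A is strictly ahead of B throughout is (p − q)/(p + q) · C(p + q, p) = (25 − 15)/(25 + 15) · 40225345056 = 10056336264.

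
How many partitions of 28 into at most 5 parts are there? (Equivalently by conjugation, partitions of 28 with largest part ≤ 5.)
p(28, parts ≤ 5) = 540

Use the recurrence p(n, m) = p(n, m−1) + p(n−m, m): either the largest part is < m (count p(n, m−1)) or the largest part is exactly m (remove one copy of m, count p(n−m, m)). With p(0, ·) = 1 this gives p(28, parts ≤ 5) = 540. (By conjugating Young diagrams, this also counts partitions of 28 into at most 5 parts.)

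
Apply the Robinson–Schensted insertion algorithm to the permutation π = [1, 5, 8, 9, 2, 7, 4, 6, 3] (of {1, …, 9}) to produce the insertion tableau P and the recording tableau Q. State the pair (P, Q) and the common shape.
P = [1, 2, 3, 6] / [4, 7, 9] / [5] / [8];  Q = [1, 2, 3, 4] / [5, 6, 8] / [7] / [9];  common shape = (4, 3, 1, 1)

Row-insert the values π_1, π_2, … into P one at a time, bumping the leftmost entry strictly greater than the inserted value down to the next row. The recording tableau Q records, in position (i, j), the step at which that cell was added to P.
  Insert 1 (step 1): P = [1];  Q = [1]
  Insert 5 (step 2): P = [1, 5];  Q = [1, 2]
  Insert 8 (step 3): P = [1, 5, 8];  Q = [1, 2, 3]
  Insert 9 (step 4): P = [1, 5, 8, 9];  Q = [1, 2, 3, 4]
  Insert 2 (step 5): P = [1, 2, 8, 9] / [5];  Q = [1, 2, 3, 4] / [5]
  Insert 7 (step 6): P = [1, 2, 7, 9] / [5, 8];  Q = [1, 2, 3, 4] / [5, 6]
  Insert 4 (step 7): P = [1, 2, 4, 9] / [5, 7] / [8];  Q = [1, 2, 3, 4] / [5, 6] / [7]
  Insert 6 (step 8): P = [1, 2, 4, 6] / [5, 7, 9] / [8];  Q = [1, 2, 3, 4] / [5, 6, 8] / [7]
  Insert 3 (step 9): P = [1, 2, 3, 6] / [4, 7, 9] / [5] / [8];  Q = [1, 2, 3, 4] / [5, 6, 8] / [7] / [9]
Final shape: (4, 3, 1, 1).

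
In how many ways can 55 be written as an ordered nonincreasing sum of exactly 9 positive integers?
p(55, 9 parts) = 28629

Partitions of n into exactly k parts are in bijection with partitions of n − k into at most k parts (subtract 1 from each part). So p(55, exactly 9) = p(46, parts ≤ 9). Computing via the recurrence p(m, j) = p(m, j−1) + p(m−j, j) gives 28629.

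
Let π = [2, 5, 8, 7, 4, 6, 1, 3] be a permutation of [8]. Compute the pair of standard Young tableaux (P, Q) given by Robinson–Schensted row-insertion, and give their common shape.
P = [1, 3, 6] / [2, 4] / [5, 7] / [8];  Q = [1, 2, 3] / [4, 6] / [5, 8] / [7];  common shape = (3, 2, 2, 1)

Row-insert the values π_1, π_2, … into P one at a time, bumping the leftmost entry strictly greater than the inserted value down to the next row. The recording tableau Q records, in position (i, j), the step at which that cell was added to P.
  Insert 2 (step 1): P = [2];  Q = [1]
  Insert 5 (step 2): P = [2, 5];  Q = [1, 2]
  Insert 8 (step 3): P = [2, 5, 8];  Q = [1, 2, 3]
  Insert 7 (step 4): P = [2, 5, 7] / [8];  Q = [1, 2, 3] / [4]
  Insert 4 (step 5): P = [2, 4, 7] / [5] / [8];  Q = [1, 2, 3] / [4] / [5]
  Insert 6 (step 6): P = [2, 4, 6] / [5, 7] / [8];  Q = [1, 2, 3] / [4, 6] / [5]
  Insert 1 (step 7): P = [1, 4, 6] / [2, 7] / [5] / [8];  Q = [1, 2, 3] / [4, 6] / [5] / [7]
  Insert 3 (step 8): P = [1, 3, 6] / [2, 4] / [5, 7] / [8];  Q = [1, 2, 3] / [4, 6] / [5, 8] / [7]
Final shape: (3, 2, 2, 1).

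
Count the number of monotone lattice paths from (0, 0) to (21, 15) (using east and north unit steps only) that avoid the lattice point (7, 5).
Number of paths = 4014587808

Total paths from (0, 0) to (21, 15): C(36, 21) = 5567902560. Paths through (7, 5): (paths (0, 0) → (7, 5)) × (paths (7, 5) → (21, 15)) = C(12, 7) · C(24, 14) = 792 · 1961256 = 1553314752. Avoidance count = 5567902560 − 1553314752 = 4014587808.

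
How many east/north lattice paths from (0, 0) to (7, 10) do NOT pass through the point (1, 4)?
Number of paths = 14828

Total paths from (0, 0) to (7, 10): C(17, 7) = 19448. Paths through (1, 4): (paths (0, 0) → (1, 4)) × (paths (1, 4) → (7, 10)) = C(5, 1) · C(12, 6) = 5 · 924 = 4620. Avoidance count = 19448 − 4620 = 14828.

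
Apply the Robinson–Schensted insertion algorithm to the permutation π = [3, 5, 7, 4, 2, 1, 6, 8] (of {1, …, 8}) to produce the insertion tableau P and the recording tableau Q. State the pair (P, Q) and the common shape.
P = [1, 4, 6, 8] / [2, 7] / [3] / [5];  Q = [1, 2, 3, 8] / [4, 7] / [5] / [6];  common shape = (4, 2, 1, 1)

Row-insert the values π_1, π_2, … into P one at a time, bumping the leftmost entry strictly greater than the inserted value down to the next row. The recording tableau Q records, in position (i, j), the step at which that cell was added to P.
  Insert 3 (step 1): P = [3];  Q = [1]
  Insert 5 (step 2): P = [3, 5];  Q = [1, 2]
  Insert 7 (step 3): P = [3, 5, 7];  Q = [1, 2, 3]
  Insert 4 (step 4): P = [3, 4, 7] / [5];  Q = [1, 2, 3] / [4]
  Insert 2 (step 5): P = [2, 4, 7] / [3] / [5];  Q = [1, 2, 3] / [4] / [5]
  Insert 1 (step 6): P = [1, 4, 7] / [2] / [3] / [5];  Q = [1, 2, 3] / [4] / [5] / [6]
  Insert 6 (step 7): P = [1, 4, 6] / [2, 7] / [3] / [5];  Q = [1, 2, 3] / [4, 7] / [5] / [6]
  Insert 8 (step 8): P = [1, 4, 6, 8] / [2, 7] / [3] / [5];  Q = [1, 2, 3, 8] / [4, 7] / [5] / [6]
Final shape: (4, 2, 1, 1).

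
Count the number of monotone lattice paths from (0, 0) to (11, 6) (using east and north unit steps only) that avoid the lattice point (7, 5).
Number of paths = 8416

Total paths from (0, 0) to (11, 6): C(17, 11) = 12376. Paths through (7, 5): (paths (0, 0) → (7, 5)) × (paths (7, 5) → (11, 6)) = C(12, 7) · C(5, 4) = 792 · 5 = 3960. Avoidance count = 12376 − 3960 = 8416.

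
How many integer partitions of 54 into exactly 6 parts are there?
p(54, 6 parts) = 7760

Partitions of n into exactly k parts are in bijection with partitions of n − k into at most k parts (subtract 1 from each part). So p(54, exactly 6) = p(48, parts ≤ 6). Computing via the recurrence p(m, j) = p(m, j−1) + p(m−j, j) gives 7760.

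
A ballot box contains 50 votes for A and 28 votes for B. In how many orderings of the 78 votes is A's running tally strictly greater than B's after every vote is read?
Strict-lead orderings = 344447492528493750572

Total orderings of the 78 votes with 50 for A: C(78, 50) = 1221222928055568752028. By the Bertrand ballot formula (Cycle Lemma / reflection principle), the number of orderings in which A is strictly ahead of B throughout is (p − q)/(p + q) · C(p + q, p) = (50 − 28)/(50 + 28) · 1221222928055568752028 = 344447492528493750572.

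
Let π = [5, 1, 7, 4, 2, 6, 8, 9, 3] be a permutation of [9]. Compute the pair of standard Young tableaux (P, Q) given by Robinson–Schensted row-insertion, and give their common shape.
P = [1, 2, 3, 8, 9] / [4, 6] / [5, 7];  Q = [1, 3, 6, 7, 8] / [2, 4] / [5, 9];  common shape = (5, 2, 2)

Row-insert the values π_1, π_2, … into P one at a time, bumping the leftmost entry strictly greater than the inserted value down to the next row. The recording tableau Q records, in position (i, j), the step at which that cell was added to P.
  Insert 5 (step 1): P = [5];  Q = [1]
  Insert 1 (step 2): P = [1] / [5];  Q = [1] / [2]
  Insert 7 (step 3): P = [1, 7] / [5];  Q = [1, 3] / [2]
  Insert 4 (step 4): P = [1, 4] / [5, 7];  Q = [1, 3] / [2, 4]
  Insert 2 (step 5): P = [1, 2] / [4, 7] / [5];  Q = [1, 3] / [2, 4] / [5]
  Insert 6 (step 6): P = [1, 2, 6] / [4, 7] / [5];  Q = [1, 3, 6] / [2, 4] / [5]
  Insert 8 (step 7): P = [1, 2, 6, 8] / [4, 7] / [5];  Q = [1, 3, 6, 7] / [2, 4] / [5]
  Insert 9 (step 8): P = [1, 2, 6, 8, 9] / [4, 7] / [5];  Q = [1, 3, 6, 7, 8] / [2, 4] / [5]
  Insert 3 (step 9): P = [1, 2, 3, 8, 9] / [4, 6] / [5, 7];  Q = [1, 3, 6, 7, 8] / [2, 4] / [5, 9]
Final shape: (5, 2, 2).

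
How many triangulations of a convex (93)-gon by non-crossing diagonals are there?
C_91 = 3935312233584004685417853572763349509774031680023800

These polygon triangulations are counted by the Catalan number C_n = (1/(n + 1)) · C(2n, n). For n = 91: C_91 = (1/92) · C(182, 91) = 362048725489728431058442528694228154899210914562189600/92 = 3935312233584004685417853572763349509774031680023800.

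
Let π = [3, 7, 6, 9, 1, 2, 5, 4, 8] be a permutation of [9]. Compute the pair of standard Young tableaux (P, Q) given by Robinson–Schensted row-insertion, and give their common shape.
P = [1, 2, 4, 8] / [3, 5, 9] / [6] / [7];  Q = [1, 2, 4, 9] / [3, 6, 7] / [5] / [8];  common shape = (4, 3, 1, 1)

Row-insert the values π_1, π_2, … into P one at a time, bumping the leftmost entry strictly greater than the inserted value down to the next row. The recording tableau Q records, in position (i, j), the step at which that cell was added to P.
  Insert 3 (step 1): P = [3];  Q = [1]
  Insert 7 (step 2): P = [3, 7];  Q = [1, 2]
  Insert 6 (step 3): P = [3, 6] / [7];  Q = [1, 2] / [3]
  Insert 9 (step 4): P = [3, 6, 9] / [7];  Q = [1, 2, 4] / [3]
  Insert 1 (step 5): P = [1, 6, 9] / [3] / [7];  Q = [1, 2, 4] / [3] / [5]
  Insert 2 (step 6): P = [1, 2, 9] / [3, 6] / [7];  Q = [1, 2, 4] / [3, 6] / [5]
  Insert 5 (step 7): P = [1, 2, 5] / [3, 6, 9] / [7];  Q = [1, 2, 4] / [3, 6, 7] / [5]
  Insert 4 (step 8): P = [1, 2, 4] / [3, 5, 9] / [6] / [7];  Q = [1, 2, 4] / [3, 6, 7] / [5] / [8]
  Insert 8 (step 9): P = [1, 2, 4, 8] / [3, 5, 9] / [6] / [7];  Q = [1, 2, 4, 9] / [3, 6, 7] / [5] / [8]
Final shape: (4, 3, 1, 1).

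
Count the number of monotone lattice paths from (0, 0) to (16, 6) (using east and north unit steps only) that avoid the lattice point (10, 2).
Number of paths = 60753

Total paths from (0, 0) to (16, 6): C(22, 16) = 74613. Paths through (10, 2): (paths (0, 0) → (10, 2)) × (paths (10, 2) → (16, 6)) = C(12, 10) · C(10, 6) = 66 · 210 = 13860. Avoidance count = 74613 − 13860 = 60753.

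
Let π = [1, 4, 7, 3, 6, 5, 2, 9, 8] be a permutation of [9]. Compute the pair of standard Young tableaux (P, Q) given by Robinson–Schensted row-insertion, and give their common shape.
P = [1, 2, 5, 8] / [3, 6, 9] / [4] / [7];  Q = [1, 2, 3, 8] / [4, 5, 9] / [6] / [7];  common shape = (4, 3, 1, 1)

Row-insert the values π_1, π_2, … into P one at a time, bumping the leftmost entry strictly greater than the inserted value down to the next row. The recording tableau Q records, in position (i, j), the step at which that cell was added to P.
  Insert 1 (step 1): P = [1];  Q = [1]
  Insert 4 (step 2): P = [1, 4];  Q = [1, 2]
  Insert 7 (step 3): P = [1, 4, 7];  Q = [1, 2, 3]
  Insert 3 (step 4): P = [1, 3, 7] / [4];  Q = [1, 2, 3] / [4]
  Insert 6 (step 5): P = [1, 3, 6] / [4, 7];  Q = [1, 2, 3] / [4, 5]
  Insert 5 (step 6): P = [1, 3, 5] / [4, 6] / [7];  Q = [1, 2, 3] / [4, 5] / [6]
  Insert 2 (step 7): P = [1, 2, 5] / [3, 6] / [4] / [7];  Q = [1, 2, 3] / [4, 5] / [6] / [7]
  Insert 9 (step 8): P = [1, 2, 5, 9] / [3, 6] / [4] / [7];  Q = [1, 2, 3, 8] / [4, 5] / [6] / [7]
  Insert 8 (step 9): P = [1, 2, 5, 8] / [3, 6, 9] / [4] / [7];  Q = [1, 2, 3, 8] / [4, 5, 9] / [6] / [7]
Final shape: (4, 3, 1, 1).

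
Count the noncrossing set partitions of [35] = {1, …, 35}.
C_35 = 3116285494907301262

These noncrossing partitions are counted by the Catalan number C_n = (1/(n + 1)) · C(2n, n). For n = 35: C_35 = (1/36) · C(70, 35) = 112186277816662845432/36 = 3116285494907301262.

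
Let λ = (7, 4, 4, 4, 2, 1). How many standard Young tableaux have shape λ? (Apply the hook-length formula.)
# SYT of shape (7, 4, 4, 4, 2, 1) = 1600448850

Hook-length formula: f^λ = n! / Π hook(c), product over all cells c of the Young diagram. For λ = (7, 4, 4, 4, 2, 1), n = 22 boxes. Hook lengths by row (left-to-right, top-to-bottom): [12, 10, 8, 7, 3, 2, 1]; [8, 6, 4, 3]; [7, 5, 3, 2]; [6, 4, 2, 1]; [3, 1]; [1]. Product of hooks = 702303436800. So f^λ = 22! / 702303436800 = 1124000727777607680000 / 702303436800 = 1600448850.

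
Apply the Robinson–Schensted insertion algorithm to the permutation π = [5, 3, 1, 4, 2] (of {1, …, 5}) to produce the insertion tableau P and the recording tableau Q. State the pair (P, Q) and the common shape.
P = [1, 2] / [3, 4] / [5];  Q = [1, 4] / [2, 5] / [3];  common shape = (2, 2, 1)

Row-insert the values π_1, π_2, … into P one at a time, bumping the leftmost entry strictly greater than the inserted value down to the next row. The recording tableau Q records, in position (i, j), the step at which that cell was added to P.
  Insert 5 (step 1): P = [5];  Q = [1]
  Insert 3 (step 2): P = [3] / [5];  Q = [1] / [2]
  Insert 1 (step 3): P = [1] / [3] / [5];  Q = [1] / [2] / [3]
  Insert 4 (step 4): P = [1, 4] / [3] / [5];  Q = [1, 4] / [2] / [3]
  Insert 2 (step 5): P = [1, 2] / [3, 4] / [5];  Q = [1, 4] / [2, 5] / [3]
Final shape: (2, 2, 1).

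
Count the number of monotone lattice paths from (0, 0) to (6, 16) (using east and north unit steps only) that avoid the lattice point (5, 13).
Number of paths = 40341

Total paths from (0, 0) to (6, 16): C(22, 6) = 74613. Paths through (5, 13): (paths (0, 0) → (5, 13)) × (paths (5, 13) → (6, 16)) = C(18, 5) · C(4, 1) = 8568 · 4 = 34272. Avoidance count = 74613 − 34272 = 40341.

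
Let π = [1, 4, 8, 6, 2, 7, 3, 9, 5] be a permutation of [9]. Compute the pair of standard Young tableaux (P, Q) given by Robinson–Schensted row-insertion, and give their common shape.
P = [1, 2, 3, 5, 9] / [4, 6, 7] / [8];  Q = [1, 2, 3, 6, 8] / [4, 7, 9] / [5];  common shape = (5, 3, 1)

Row-insert the values π_1, π_2, … into P one at a time, bumping the leftmost entry strictly greater than the inserted value down to the next row. The recording tableau Q records, in position (i, j), the step at which that cell was added to P.
  Insert 1 (step 1): P = [1];  Q = [1]
  Insert 4 (step 2): P = [1, 4];  Q = [1, 2]
  Insert 8 (step 3): P = [1, 4, 8];  Q = [1, 2, 3]
  Insert 6 (step 4): P = [1, 4, 6] / [8];  Q = [1, 2, 3] / [4]
  Insert 2 (step 5): P = [1, 2, 6] / [4] / [8];  Q = [1, 2, 3] / [4] / [5]
  Insert 7 (step 6): P = [1, 2, 6, 7] / [4] / [8];  Q = [1, 2, 3, 6] / [4] / [5]
  Insert 3 (step 7): P = [1, 2, 3, 7] / [4, 6] / [8];  Q = [1, 2, 3, 6] / [4, 7] / [5]
  Insert 9 (step 8): P = [1, 2, 3, 7, 9] / [4, 6] / [8];  Q = [1, 2, 3, 6, 8] / [4, 7] / [5]
  Insert 5 (step 9): P = [1, 2, 3, 5, 9] / [4, 6, 7] / [8];  Q = [1, 2, 3, 6, 8] / [4, 7, 9] / [5]
Final shape: (5, 3, 1).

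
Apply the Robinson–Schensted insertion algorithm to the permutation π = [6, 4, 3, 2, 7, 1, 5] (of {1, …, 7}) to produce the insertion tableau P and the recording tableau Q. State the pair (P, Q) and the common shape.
P = [1, 5] / [2, 7] / [3] / [4] / [6];  Q = [1, 5] / [2, 7] / [3] / [4] / [6];  common shape = (2, 2, 1, 1, 1)

Row-insert the values π_1, π_2, … into P one at a time, bumping the leftmost entry strictly greater than the inserted value down to the next row. The recording tableau Q records, in position (i, j), the step at which that cell was added to P.
  Insert 6 (step 1): P = [6];  Q = [1]
  Insert 4 (step 2): P = [4] / [6];  Q = [1] / [2]
  Insert 3 (step 3): P = [3] / [4] / [6];  Q = [1] / [2] / [3]
  Insert 2 (step 4): P = [2] / [3] / [4] / [6];  Q = [1] / [2] / [3] / [4]
  Insert 7 (step 5): P = [2, 7] / [3] / [4] / [6];  Q = [1, 5] / [2] / [3] / [4]
  Insert 1 (step 6): P = [1, 7] / [2] / [3] / [4] / [6];  Q = [1, 5] / [2] / [3] / [4] / [6]
  Insert 5 (step 7): P = [1, 5] / [2, 7] / [3] / [4] / [6];  Q = [1, 5] / [2, 7] / [3] / [4] / [6]
Final shape: (2, 2, 1, 1, 1).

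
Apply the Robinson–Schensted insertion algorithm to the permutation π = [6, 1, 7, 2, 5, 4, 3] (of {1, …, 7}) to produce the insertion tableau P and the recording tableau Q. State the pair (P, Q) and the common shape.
P = [1, 2, 3] / [4, 7] / [5] / [6];  Q = [1, 3, 5] / [2, 4] / [6] / [7];  common shape = (3, 2, 1, 1)

Row-insert the values π_1, π_2, … into P one at a time, bumping the leftmost entry strictly greater than the inserted value down to the next row. The recording tableau Q records, in position (i, j), the step at which that cell was added to P.
  Insert 6 (step 1): P = [6];  Q = [1]
  Insert 1 (step 2): P = [1] / [6];  Q = [1] / [2]
  Insert 7 (step 3): P = [1, 7] / [6];  Q = [1, 3] / [2]
  Insert 2 (step 4): P = [1, 2] / [6, 7];  Q = [1, 3] / [2, 4]
  Insert 5 (step 5): P = [1, 2, 5] / [6, 7];  Q = [1, 3, 5] / [2, 4]
  Insert 4 (step 6): P = [1, 2, 4] / [5, 7] / [6];  Q = [1, 3, 5] / [2, 4] / [6]
  Insert 3 (step 7): P = [1, 2, 3] / [4, 7] / [5] / [6];  Q = [1, 3, 5] / [2, 4] / [6] / [7]
Final shape: (3, 2, 1, 1).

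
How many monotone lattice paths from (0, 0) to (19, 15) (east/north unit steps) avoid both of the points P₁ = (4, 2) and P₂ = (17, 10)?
Number of paths = 1181272485

Inclusion–exclusion. Total paths: C(34, 19) = 1855967520. Through P₁: C(6, 4)·C(28, 15) = 561632400. Through P₂: C(27, 17)·C(7, 2) = 177161985. Since P₁ is strictly southwest of P₂, a monotone path through both must visit P₁ then P₂; paths through both = C(6, 4)·C(21, 13)·C(7, 2) = 64099350. Avoid both = 1855967520 − 561632400 − 177161985 + 64099350 = 1181272485.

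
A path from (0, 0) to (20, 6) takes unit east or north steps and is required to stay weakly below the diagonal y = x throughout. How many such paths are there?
Number of paths = 164450

By the reflection principle (André's argument), the number of monotone paths to (20, 6) with n ≤ m that never go above y = x is C(26, 20) − C(26, 21) = 230230 − 65780 = 164450.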